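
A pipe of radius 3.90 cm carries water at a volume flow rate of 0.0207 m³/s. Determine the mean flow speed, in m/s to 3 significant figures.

v = 4.33 m/s

Q = 0.0207 m³/s = 0.0207 m³/s.
v = Q/A = 0.0207 / 0.00478 = 4.33 m/s.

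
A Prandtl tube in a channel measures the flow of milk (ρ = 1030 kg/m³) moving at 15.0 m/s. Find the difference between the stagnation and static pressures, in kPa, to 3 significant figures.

At the stagnation point the flow is brought to rest, so Bernoulli gives P_stag − P_static = ½ρv².
ΔP = ½·1030·15.0² = 116000 Pa.

ΔP ≈ 116 kPa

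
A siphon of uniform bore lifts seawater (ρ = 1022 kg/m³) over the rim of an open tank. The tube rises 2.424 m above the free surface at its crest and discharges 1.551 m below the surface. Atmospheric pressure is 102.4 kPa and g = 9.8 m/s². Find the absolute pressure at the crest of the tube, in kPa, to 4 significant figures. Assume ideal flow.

P_top ≈ 62.59 kPa

The outlet speed comes from Torricelli: v = √(2g·1.551) = 5.514 m/s.
Continuity keeps v the same throughout the tube; from surface to crest, P_atm + 0 = P_top + ½ρv² + ρg·h_top.
P_top = 102400 − ½·1022·5.514² − 1022·9.8·2.424 = 62590 Pa.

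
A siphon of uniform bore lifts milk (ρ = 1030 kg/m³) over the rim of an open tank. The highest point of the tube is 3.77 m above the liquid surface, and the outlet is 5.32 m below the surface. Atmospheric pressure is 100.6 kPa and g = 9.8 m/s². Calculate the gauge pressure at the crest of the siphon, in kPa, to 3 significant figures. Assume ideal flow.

P_gauge = -91.8 kPa

The outlet speed comes from Torricelli: v = √(2g·5.32) = 10.2 m/s.
Continuity keeps v the same throughout the tube; from surface to crest, P_atm + 0 = P_top + ½ρv² + ρg·h_top.
P_top = 100600 − ½·1030·10.2² − 1030·9.8·3.77 = 8850 Pa. So P_gauge = P_top − P_atm = -91800 Pa.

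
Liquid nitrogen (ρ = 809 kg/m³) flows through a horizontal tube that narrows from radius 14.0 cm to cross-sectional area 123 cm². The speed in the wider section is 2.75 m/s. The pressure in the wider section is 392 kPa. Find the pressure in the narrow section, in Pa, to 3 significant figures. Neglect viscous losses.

P₂ = 318000 Pa

Continuity gives A₁v₁ = A₂v₂, so v₂ = (616 cm²)/(123 cm²) × 2.75 m/s = 13.8 m/s.
Bernoulli (h₁ = h₂): P₁ − P₂ = ½ρ(v₂² − v₁²).
P₂ = P₁ − ½ρ(v₂² − v₁²) = 392000 − ½·809·(13.8² − 2.75²) = 392000 − 73600 = 318000 Pa.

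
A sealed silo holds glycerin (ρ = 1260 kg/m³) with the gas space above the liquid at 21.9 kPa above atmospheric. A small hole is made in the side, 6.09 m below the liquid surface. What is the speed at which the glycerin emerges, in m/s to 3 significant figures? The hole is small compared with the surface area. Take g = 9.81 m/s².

12.4 m/s

Take point 1 at the surface (v₁ ≈ 0) and point 2 at the hole (at atmospheric pressure). Bernoulli: P₁ + ρg h = P_atm + ½ρv₂².
With P₁ − P_atm = 21900 Pa, v₂ = √(2gh + 2ΔP/ρ) = √(2·9.81·6.09 + 2·21900/1260) = 12.4 m/s.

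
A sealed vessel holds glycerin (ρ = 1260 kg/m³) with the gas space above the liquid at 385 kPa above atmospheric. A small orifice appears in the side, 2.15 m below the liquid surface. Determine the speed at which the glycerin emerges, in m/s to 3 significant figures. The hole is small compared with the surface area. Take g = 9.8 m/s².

v ≈ 25.6 m/s

Take point 1 at the surface (v₁ ≈ 0) and point 2 at the hole (at atmospheric pressure). Bernoulli: P₁ + ρg h = P_atm + ½ρv₂².
With P₁ − P_atm = 385000 Pa, v₂ = √(2gh + 2ΔP/ρ) = √(2·9.8·2.15 + 2·385000/1260) = 25.6 m/s.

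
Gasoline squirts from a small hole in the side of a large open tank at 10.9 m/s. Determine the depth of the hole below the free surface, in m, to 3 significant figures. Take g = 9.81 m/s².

For a small hole in a large open tank, ½v² = gh, giving h = v²/(2g).
h = 10.9²/(2·9.81) = 119/19.62 = 6.06 m.

h ≈ 6.06 m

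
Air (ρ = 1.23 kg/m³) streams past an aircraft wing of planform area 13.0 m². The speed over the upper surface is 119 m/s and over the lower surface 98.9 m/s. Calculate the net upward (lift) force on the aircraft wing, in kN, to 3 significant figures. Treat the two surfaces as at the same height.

F ≈ 35.0 kN

The faster flow above has the lower pressure; Bernoulli (same height) gives ΔP = ½ρ(v_up² − v_low²).
ΔP = ½·1.23·(119² − 98.9²) = 2690 Pa.
Lift = ΔP · A = 2690 × 13.0 = 35000 N.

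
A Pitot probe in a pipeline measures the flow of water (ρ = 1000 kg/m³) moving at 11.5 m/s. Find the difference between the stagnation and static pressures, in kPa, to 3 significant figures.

Bernoulli between the free stream and the stagnation point: ½ρv² = P_stag − P_static.
ΔP = ½·1000·11.5² = 66100 Pa.

ΔP ≈ 66.1 kPa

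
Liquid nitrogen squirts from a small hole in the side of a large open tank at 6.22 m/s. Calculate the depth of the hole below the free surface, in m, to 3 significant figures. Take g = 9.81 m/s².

h = 1.97 m

For a small hole in a large open tank, ½v² = gh, giving h = v²/(2g).
h = 6.22²/(2·9.81) = 38.7/19.62 = 1.97 m.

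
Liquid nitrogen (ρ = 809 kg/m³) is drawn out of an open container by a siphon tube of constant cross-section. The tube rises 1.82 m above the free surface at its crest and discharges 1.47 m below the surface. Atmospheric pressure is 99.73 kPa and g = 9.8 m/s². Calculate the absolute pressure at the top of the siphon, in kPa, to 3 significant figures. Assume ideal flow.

P_top = 73.6 kPa

From the surface to the outlet (both open to atmosphere, surface at rest): v = √(2g·h_out) = √(2·9.8·1.47) = 5.37 m/s.
Continuity keeps v the same throughout the tube; from surface to crest, P_atm + 0 = P_top + ½ρv² + ρg·h_top.
P_top = 99730 − ½·809·5.37² − 809·9.8·1.82 = 73600 Pa.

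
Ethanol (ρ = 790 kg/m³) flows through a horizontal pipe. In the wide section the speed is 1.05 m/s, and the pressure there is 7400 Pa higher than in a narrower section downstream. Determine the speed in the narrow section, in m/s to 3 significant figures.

v₂ = 4.45 m/s

Horizontal Bernoulli: P₁ + ½ρv₁² = P₂ + ½ρv₂², so v₂² = v₁² + 2(P₁ − P₂)/ρ.
v₂ = √(1.05² + 2·7400/790) = √(1.10 + 18.7) = 4.45 m/s.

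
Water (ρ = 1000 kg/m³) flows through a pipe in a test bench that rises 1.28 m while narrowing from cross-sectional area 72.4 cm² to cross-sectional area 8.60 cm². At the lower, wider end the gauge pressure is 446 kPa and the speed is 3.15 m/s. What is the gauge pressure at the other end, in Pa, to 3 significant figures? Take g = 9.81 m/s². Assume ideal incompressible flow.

P₂ ≈ 86800 Pa

Continuity gives A₁v₁ = A₂v₂, so v₂ = (72.4 cm²)/(8.60 cm²) × 3.15 m/s = 26.5 m/s.
Bernoulli: P₁ + ½ρv₁² + ρg h₁ = P₂ + ½ρv₂² + ρg h₂, so P₂ = P₁ + ½ρ(v₁² − v₂²) − ρg(h₂ − h₁).
P₂ = 446000 + ½·1000·(3.15² − 26.5²) − 1000·9.81·(+1.28) = 446000 + (-347000) − (12600) = 86800 Pa.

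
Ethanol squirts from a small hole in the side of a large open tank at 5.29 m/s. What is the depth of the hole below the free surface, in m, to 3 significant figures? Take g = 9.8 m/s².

h ≈ 1.43 m

Inverting v = √(2gh) gives h = v² / 2g.
h = 5.29²/(2·9.8) = 28.0/19.60 = 1.43 m.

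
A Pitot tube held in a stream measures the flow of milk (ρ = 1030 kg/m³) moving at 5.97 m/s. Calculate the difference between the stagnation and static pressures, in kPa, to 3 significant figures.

The dynamic pressure equals the rise in static pressure at the stagnation point: ΔP = ½ρv².
ΔP = ½·1030·5.97² = 18400 Pa.

ΔP ≈ 18.4 kPa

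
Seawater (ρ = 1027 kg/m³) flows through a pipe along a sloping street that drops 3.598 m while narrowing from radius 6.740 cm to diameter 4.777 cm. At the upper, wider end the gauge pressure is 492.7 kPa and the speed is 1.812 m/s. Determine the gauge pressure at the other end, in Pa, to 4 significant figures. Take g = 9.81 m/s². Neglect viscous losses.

423700 Pa

Continuity gives A₁v₁ = A₂v₂, so v₂ = (142.7 cm²)/(17.92 cm²) × 1.812 m/s = 14.43 m/s.
Applying Bernoulli between the two ends and solving for P₂: P₂ = P₁ + ½ρ(v₁² − v₂²) − ρgΔh.
P₂ = 492700 + ½·1027·(1.812² − 14.43²) − 1027·9.81·(−3.598) = 492700 + (-105200) − (-36250) = 423700 Pa.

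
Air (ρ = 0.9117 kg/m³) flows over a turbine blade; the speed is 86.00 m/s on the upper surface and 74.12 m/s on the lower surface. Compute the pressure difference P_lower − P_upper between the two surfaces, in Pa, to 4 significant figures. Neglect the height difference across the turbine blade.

With negligible Δh, P + ½ρv² is constant, so P_low − P_up = ½ρ(v_up² − v_low²).
ΔP = ½·0.9117·(86.00² − 74.12²) = 867.1 Pa.

867.1 Pa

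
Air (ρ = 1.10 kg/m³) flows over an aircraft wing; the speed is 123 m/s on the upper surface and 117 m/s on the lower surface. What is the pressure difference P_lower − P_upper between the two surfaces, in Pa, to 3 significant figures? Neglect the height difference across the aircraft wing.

Bernoulli (same height): P_lower − P_upper = ½ρ(v_upper² − v_lower²).
ΔP = ½·1.10·(123² − 117²) = 792 Pa.

ΔP ≈ 792 Pa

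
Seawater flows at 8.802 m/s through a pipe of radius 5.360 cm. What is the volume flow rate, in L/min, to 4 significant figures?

Q = A·v = 0.009026 m² × 8.802 m/s = 0.07944 m³/s.
Converting: 0.07944 m³/s × 60000 = 4767 L/min.

4767 L/min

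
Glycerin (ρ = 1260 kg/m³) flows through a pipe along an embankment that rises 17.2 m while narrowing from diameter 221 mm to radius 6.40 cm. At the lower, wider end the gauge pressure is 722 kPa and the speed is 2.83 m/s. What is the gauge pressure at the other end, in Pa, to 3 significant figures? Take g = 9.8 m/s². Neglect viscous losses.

The volume flow rate is constant, so v₂ = (A₁/A₂)v₁ = (384/129)·2.83 = 8.44 m/s.
Bernoulli: P₁ + ½ρv₁² + ρg h₁ = P₂ + ½ρv₂² + ρg h₂, so P₂ = P₁ + ½ρ(v₁² − v₂²) − ρg(h₂ − h₁).
P₂ = 722000 + ½·1260·(2.83² − 8.44²) − 1260·9.8·(+17.2) = 722000 + (-39800) − (212000) = 470000 Pa.

P₂ ≈ 470000 Pa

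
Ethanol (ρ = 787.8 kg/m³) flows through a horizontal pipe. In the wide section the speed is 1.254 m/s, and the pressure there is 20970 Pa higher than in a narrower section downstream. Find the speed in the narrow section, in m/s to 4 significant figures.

Along the level pipe P + ½ρv² is conserved, hence v₂² = v₁² + 2(P₁ − P₂)/ρ.
v₂ = √(1.254² + 2·20970/787.8) = √(1.573 + 53.24) = 7.403 m/s.

v₂ ≈ 7.403 m/s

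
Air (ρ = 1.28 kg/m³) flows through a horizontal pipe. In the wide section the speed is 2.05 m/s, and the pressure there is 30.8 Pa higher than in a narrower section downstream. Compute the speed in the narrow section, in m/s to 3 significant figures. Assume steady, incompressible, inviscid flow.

Along the level pipe P + ½ρv² is conserved, hence v₂² = v₁² + 2(P₁ − P₂)/ρ.
v₂ = √(2.05² + 2·30.8/1.28) = √(4.20 + 48.1) = 7.23 m/s.

v₂ ≈ 7.23 m/s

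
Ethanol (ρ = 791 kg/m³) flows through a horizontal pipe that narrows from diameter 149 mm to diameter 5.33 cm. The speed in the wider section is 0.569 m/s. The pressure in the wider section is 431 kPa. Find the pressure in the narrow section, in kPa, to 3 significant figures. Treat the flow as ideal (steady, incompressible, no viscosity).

P₂ = 423 kPa

Mass conservation (A₁v₁ = A₂v₂) gives v₂ = 0.569 × 174/22.3 = 4.45 m/s.
The pipe is horizontal, so Bernoulli reduces to P₁ + ½ρv₁² = P₂ + ½ρv₂².
P₂ = P₁ − ½ρ(v₂² − v₁²) = 431000 − ½·791·(4.45² − 0.569²) = 431000 − 7690 = 423000 Pa.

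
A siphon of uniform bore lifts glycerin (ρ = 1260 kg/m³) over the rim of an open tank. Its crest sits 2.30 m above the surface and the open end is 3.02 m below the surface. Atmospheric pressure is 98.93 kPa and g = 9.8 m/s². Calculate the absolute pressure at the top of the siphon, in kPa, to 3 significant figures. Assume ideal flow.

The outlet speed comes from Torricelli: v = √(2g·3.02) = 7.69 m/s.
Continuity keeps v the same throughout the tube; from surface to crest, P_atm + 0 = P_top + ½ρv² + ρg·h_top.
P_top = 98930 − ½·1260·7.69² − 1260·9.8·2.30 = 33200 Pa.

P_top = 33.2 kPa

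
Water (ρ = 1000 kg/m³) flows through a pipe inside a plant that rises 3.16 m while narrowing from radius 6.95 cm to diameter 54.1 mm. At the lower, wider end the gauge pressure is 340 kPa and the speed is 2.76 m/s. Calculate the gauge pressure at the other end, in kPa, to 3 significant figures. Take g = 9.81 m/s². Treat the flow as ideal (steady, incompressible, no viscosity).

P₂ ≈ 147 kPa

By continuity, v₂ = v₁·A₁/A₂ = 2.76·(152/23.0) = 18.2 m/s.
Applying Bernoulli between the two ends and solving for P₂: P₂ = P₁ + ½ρ(v₁² − v₂²) − ρgΔh.
P₂ = 340000 + ½·1000·(2.76² − 18.2²) − 1000·9.81·(+3.16) = 340000 + (-162000) − (31000) = 147000 Pa.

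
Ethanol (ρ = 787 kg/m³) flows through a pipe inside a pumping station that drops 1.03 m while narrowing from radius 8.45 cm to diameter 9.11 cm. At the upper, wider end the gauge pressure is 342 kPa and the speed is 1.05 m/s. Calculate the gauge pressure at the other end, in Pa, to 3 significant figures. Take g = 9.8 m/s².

P₂ ≈ 345000 Pa

The volume flow rate is constant, so v₂ = (A₁/A₂)v₁ = (224/65.2)·1.05 = 3.61 m/s.
Energy conservation along the streamline gives P₂ = P₁ − ½ρ(v₂² − v₁²) − ρg(h₂ − h₁).
P₂ = 342000 + ½·787·(1.05² − 3.61²) − 787·9.8·(−1.03) = 342000 + (-4700) − (-7940) = 345000 Pa.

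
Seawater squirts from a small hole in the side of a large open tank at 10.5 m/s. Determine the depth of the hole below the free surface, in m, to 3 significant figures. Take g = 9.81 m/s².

h = 5.62 m

For a small hole in a large open tank, ½v² = gh, giving h = v²/(2g).
h = 10.5²/(2·9.81) = 110/19.62 = 5.62 m.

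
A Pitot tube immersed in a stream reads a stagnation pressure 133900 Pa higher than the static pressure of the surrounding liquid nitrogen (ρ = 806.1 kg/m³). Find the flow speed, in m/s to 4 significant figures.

The dynamic pressure equals the rise in static pressure at the stagnation point: ΔP = ½ρv².
v = √(2ΔP/ρ) = √(2·133900/806.1) = 18.23 m/s.

18.23 m/s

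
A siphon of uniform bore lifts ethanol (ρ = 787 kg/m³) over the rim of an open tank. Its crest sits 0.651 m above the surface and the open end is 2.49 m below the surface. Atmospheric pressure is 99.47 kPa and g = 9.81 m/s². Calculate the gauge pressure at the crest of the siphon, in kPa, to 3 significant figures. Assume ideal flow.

The outlet speed comes from Torricelli: v = √(2g·2.49) = 6.99 m/s.
The bore is uniform, so the speed at the crest is the same v. Bernoulli surface→crest: P_atm = P_top + ½ρv² + ρg·h_top.
P_top = 99470 − ½·787·6.99² − 787·9.81·0.651 = 75200 Pa. So P_gauge = P_top − P_atm = -24200 Pa.

-24.2 kPa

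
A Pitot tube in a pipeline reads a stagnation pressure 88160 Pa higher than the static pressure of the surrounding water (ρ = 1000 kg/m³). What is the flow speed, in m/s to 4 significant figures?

13.28 m/s

The dynamic pressure equals the rise in static pressure at the stagnation point: ΔP = ½ρv².
v = √(2ΔP/ρ) = √(2·88160/1000) = 13.28 m/s.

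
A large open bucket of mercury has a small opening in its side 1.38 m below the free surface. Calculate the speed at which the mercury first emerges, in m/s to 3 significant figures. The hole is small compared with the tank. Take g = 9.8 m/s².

Torricelli's result v = √(2gh) gives v = √(2·9.8·1.38) = 5.20 m/s.

v ≈ 5.20 m/s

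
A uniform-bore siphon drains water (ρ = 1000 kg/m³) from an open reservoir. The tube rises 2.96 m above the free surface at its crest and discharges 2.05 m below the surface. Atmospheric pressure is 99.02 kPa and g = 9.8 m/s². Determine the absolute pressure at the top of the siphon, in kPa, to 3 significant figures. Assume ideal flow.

From the surface to the outlet (both open to atmosphere, surface at rest): v = √(2g·h_out) = √(2·9.8·2.05) = 6.34 m/s.
Continuity keeps v the same throughout the tube; from surface to crest, P_atm + 0 = P_top + ½ρv² + ρg·h_top.
P_top = 99020 − ½·1000·6.34² − 1000·9.8·2.96 = 49900 Pa.

49.9 kPa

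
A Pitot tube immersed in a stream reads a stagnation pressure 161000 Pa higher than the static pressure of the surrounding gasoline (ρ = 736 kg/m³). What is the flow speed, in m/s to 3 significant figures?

The dynamic pressure equals the rise in static pressure at the stagnation point: ΔP = ½ρv².
v = √(2ΔP/ρ) = √(2·161000/736) = 20.9 m/s.

v = 20.9 m/s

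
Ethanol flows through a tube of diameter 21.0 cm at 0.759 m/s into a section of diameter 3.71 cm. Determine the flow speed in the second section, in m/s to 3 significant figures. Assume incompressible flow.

By continuity, v₂ = v₁·A₁/A₂ = 0.759·(346/10.8) = 24.3 m/s.

v₂ ≈ 24.3 m/s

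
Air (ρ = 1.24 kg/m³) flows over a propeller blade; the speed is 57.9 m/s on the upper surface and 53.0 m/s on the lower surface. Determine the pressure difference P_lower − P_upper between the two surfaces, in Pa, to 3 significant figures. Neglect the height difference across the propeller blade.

The pressure is lower where the speed is higher: ΔP = ½ρ(v_up² − v_low²).
ΔP = ½·1.24·(57.9² − 53.0²) = 337 Pa.

ΔP = 337 Pa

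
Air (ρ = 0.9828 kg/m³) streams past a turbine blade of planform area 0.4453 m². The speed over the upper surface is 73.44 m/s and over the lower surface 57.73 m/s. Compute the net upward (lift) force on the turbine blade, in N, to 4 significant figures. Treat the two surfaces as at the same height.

From P + ½ρv² = const at equal height, P_low − P_up = ½ρ(v_up² − v_low²).
ΔP = ½·0.9828·(73.44² − 57.73²) = 1013 Pa.
Lift = ΔP · A = 1013 × 0.4453 = 450.9 N.

F = 450.9 N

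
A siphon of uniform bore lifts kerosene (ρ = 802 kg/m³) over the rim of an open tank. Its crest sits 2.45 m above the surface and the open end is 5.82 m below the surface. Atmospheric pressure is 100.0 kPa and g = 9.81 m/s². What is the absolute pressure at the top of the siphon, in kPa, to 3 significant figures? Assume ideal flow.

From the surface to the outlet (both open to atmosphere, surface at rest): v = √(2g·h_out) = √(2·9.81·5.82) = 10.7 m/s.
The bore is uniform, so the speed at the crest is the same v. Bernoulli surface→crest: P_atm = P_top + ½ρv² + ρg·h_top.
P_top = 100000 − ½·802·10.7² − 802·9.81·2.45 = 34900 Pa.

P_top ≈ 34.9 kPa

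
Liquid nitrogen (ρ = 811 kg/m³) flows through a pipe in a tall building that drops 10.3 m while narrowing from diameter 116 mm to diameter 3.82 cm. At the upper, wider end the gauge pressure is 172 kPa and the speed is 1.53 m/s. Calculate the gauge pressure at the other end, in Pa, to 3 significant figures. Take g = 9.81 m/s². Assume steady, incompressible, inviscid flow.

The volume flow rate is constant, so v₂ = (A₁/A₂)v₁ = (106/11.5)·1.53 = 14.1 m/s.
Bernoulli: P₁ + ½ρv₁² + ρg h₁ = P₂ + ½ρv₂² + ρg h₂, so P₂ = P₁ + ½ρ(v₁² − v₂²) − ρg(h₂ − h₁).
P₂ = 172000 + ½·811·(1.53² − 14.1²) − 811·9.81·(−10.3) = 172000 + (-79800) − (-81900) = 174000 Pa.

P₂ ≈ 174000 Pa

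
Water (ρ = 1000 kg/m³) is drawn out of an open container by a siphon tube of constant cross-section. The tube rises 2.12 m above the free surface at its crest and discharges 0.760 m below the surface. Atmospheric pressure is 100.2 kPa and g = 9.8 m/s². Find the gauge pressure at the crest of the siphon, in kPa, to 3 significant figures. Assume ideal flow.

Bernoulli surface→outlet gives ½v² = g·h_out, so v = √(2·9.8·0.760) = 3.86 m/s.
With constant cross-section the crest speed equals v; applying Bernoulli from the surface up to the crest, P_top = P_atm − ½ρv² − ρg·h_top.
P_top = 100200 − ½·1000·3.86² − 1000·9.8·2.12 = 72000 Pa. So P_gauge = P_top − P_atm = -28200 Pa.

P_gauge = -28.2 kPa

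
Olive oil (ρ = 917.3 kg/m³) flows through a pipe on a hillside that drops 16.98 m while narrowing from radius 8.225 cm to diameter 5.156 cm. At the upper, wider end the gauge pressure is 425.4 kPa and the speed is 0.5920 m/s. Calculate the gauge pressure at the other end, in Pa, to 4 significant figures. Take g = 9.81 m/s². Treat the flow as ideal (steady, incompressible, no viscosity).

P₂ ≈ 561700 Pa

Mass conservation (A₁v₁ = A₂v₂) gives v₂ = 0.5920 × 212.5/20.88 = 6.026 m/s.
Bernoulli: P₁ + ½ρv₁² + ρg h₁ = P₂ + ½ρv₂² + ρg h₂, so P₂ = P₁ + ½ρ(v₁² − v₂²) − ρg(h₂ − h₁).
P₂ = 425400 + ½·917.3·(0.5920² − 6.026²) − 917.3·9.81·(−16.98) = 425400 + (-16490) − (-152800) = 561700 Pa.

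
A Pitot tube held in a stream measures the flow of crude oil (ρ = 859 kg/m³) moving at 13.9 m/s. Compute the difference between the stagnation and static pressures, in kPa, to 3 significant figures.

ΔP = 83.0 kPa

The dynamic pressure equals the rise in static pressure at the stagnation point: ΔP = ½ρv².
ΔP = ½·859·13.9² = 83000 Pa.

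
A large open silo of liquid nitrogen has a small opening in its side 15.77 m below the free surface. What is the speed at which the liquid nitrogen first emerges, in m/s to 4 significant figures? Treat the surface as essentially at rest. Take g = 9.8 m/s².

Bernoulli from surface to hole (P equal, v_surface ≈ 0): v = √(2gh) = √(2×9.8×15.77) = 17.58 m/s.

v ≈ 17.58 m/s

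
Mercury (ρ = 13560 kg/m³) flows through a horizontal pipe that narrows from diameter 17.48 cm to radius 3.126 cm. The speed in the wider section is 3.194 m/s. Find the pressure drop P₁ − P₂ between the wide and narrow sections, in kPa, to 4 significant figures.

4157 kPa

The volume flow rate is constant, so v₂ = (A₁/A₂)v₁ = (240.0/30.70)·3.194 = 24.97 m/s.
Bernoulli (h₁ = h₂): P₁ − P₂ = ½ρ(v₂² − v₁²).
P₁ − P₂ = ½·13560·(24.97² − 3.194²) = ½·13560·613.2 = 4157000 Pa.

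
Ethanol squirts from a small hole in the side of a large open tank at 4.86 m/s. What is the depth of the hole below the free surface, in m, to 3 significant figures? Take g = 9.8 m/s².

Inverting v = √(2gh) gives h = v² / 2g.
h = 4.86²/(2·9.8) = 23.6/19.60 = 1.21 m.

h = 1.21 m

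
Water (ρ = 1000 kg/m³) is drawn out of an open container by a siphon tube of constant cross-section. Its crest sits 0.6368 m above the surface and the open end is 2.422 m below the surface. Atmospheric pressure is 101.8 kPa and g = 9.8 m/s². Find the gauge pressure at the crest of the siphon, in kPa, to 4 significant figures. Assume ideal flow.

From the surface to the outlet (both open to atmosphere, surface at rest): v = √(2g·h_out) = √(2·9.8·2.422) = 6.890 m/s.
Continuity keeps v the same throughout the tube; from surface to crest, P_atm + 0 = P_top + ½ρv² + ρg·h_top.
P_top = 101800 − ½·1000·6.890² − 1000·9.8·0.6368 = 71820 Pa. So P_gauge = P_top − P_atm = -29980 Pa.

P_gauge = -29.98 kPa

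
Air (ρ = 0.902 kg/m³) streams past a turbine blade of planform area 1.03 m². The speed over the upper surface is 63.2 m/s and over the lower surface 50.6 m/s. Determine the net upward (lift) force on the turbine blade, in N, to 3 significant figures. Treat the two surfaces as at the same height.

With equal heights on the two surfaces, Bernoulli gives P_lower − P_upper = ½ρ(v_upper² − v_lower²).
ΔP = ½·0.902·(63.2² − 50.6²) = 647 Pa.
Lift = ΔP · A = 647 × 1.03 = 666 N.

F ≈ 666 N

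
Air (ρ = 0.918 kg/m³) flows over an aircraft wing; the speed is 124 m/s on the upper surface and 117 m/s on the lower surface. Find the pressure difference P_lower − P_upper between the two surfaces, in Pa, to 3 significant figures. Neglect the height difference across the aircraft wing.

ΔP ≈ 774 Pa

With negligible Δh, P + ½ρv² is constant, so P_low − P_up = ½ρ(v_up² − v_low²).
ΔP = ½·0.918·(124² − 117²) = 774 Pa.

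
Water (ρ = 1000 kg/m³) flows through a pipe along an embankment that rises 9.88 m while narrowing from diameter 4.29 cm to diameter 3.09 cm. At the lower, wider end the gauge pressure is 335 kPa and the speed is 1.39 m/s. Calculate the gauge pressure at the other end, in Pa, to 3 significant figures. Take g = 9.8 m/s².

By continuity, v₂ = v₁·A₁/A₂ = 1.39·(14.5/7.50) = 2.68 m/s.
Applying Bernoulli between the two ends and solving for P₂: P₂ = P₁ + ½ρ(v₁² − v₂²) − ρgΔh.
P₂ = 335000 + ½·1000·(1.39² − 2.68²) − 1000·9.8·(+9.88) = 335000 + (-2620) − (96800) = 236000 Pa.

P₂ = 236000 Pa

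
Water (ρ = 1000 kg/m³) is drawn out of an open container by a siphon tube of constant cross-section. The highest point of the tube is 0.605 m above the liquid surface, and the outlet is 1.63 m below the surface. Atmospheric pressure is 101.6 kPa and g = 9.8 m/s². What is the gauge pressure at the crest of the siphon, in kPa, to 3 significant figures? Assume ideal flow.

The outlet speed comes from Torricelli: v = √(2g·1.63) = 5.65 m/s.
The bore is uniform, so the speed at the crest is the same v. Bernoulli surface→crest: P_atm = P_top + ½ρv² + ρg·h_top.
P_top = 101600 − ½·1000·5.65² − 1000·9.8·0.605 = 79700 Pa. So P_gauge = P_top − P_atm = -21900 Pa.

P_gauge ≈ -21.9 kPa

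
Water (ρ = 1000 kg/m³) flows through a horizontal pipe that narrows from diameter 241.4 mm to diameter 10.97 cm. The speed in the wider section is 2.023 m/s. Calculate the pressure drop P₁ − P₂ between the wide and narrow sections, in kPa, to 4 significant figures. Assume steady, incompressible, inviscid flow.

The volume flow rate is constant, so v₂ = (A₁/A₂)v₁ = (457.7/94.52)·2.023 = 9.796 m/s.
With no height change, Bernoulli's equation is P₁ + ½ρv₁² = P₂ + ½ρv₂².
P₁ − P₂ = ½·1000·(9.796² − 2.023²) = ½·1000·91.87 = 45940 Pa.

45.94 kPa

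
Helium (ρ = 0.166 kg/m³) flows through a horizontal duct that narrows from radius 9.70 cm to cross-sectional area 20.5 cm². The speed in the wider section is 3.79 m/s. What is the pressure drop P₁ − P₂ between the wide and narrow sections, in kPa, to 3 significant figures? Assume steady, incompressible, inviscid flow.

ΔP ≈ 0.247 kPa

Mass conservation (A₁v₁ = A₂v₂) gives v₂ = 3.79 × 296/20.5 = 54.6 m/s.
With no height change, Bernoulli's equation is P₁ + ½ρv₁² = P₂ + ½ρv₂².
P₁ − P₂ = ½·0.166·(54.6² − 3.79²) = ½·0.166·2970 = 247 Pa.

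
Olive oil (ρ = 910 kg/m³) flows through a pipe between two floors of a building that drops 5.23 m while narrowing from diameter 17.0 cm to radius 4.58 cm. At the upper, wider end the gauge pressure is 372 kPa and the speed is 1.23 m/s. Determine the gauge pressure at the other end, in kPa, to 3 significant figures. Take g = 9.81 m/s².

Continuity gives A₁v₁ = A₂v₂, so v₂ = (227 cm²)/(65.9 cm²) × 1.23 m/s = 4.24 m/s.
Applying Bernoulli between the two ends and solving for P₂: P₂ = P₁ + ½ρ(v₁² − v₂²) − ρgΔh.
P₂ = 372000 + ½·910·(1.23² − 4.24²) − 910·9.81·(−5.23) = 372000 + (-7480) − (-46700) = 411000 Pa.

P₂ = 411 kPa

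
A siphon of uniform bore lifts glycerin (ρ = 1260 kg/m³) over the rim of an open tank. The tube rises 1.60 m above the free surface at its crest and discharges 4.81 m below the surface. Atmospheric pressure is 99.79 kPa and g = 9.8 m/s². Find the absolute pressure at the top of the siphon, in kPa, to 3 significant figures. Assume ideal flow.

P_top ≈ 20.6 kPa

From the surface to the outlet (both open to atmosphere, surface at rest): v = √(2g·h_out) = √(2·9.8·4.81) = 9.71 m/s.
With constant cross-section the crest speed equals v; applying Bernoulli from the surface up to the crest, P_top = P_atm − ½ρv² − ρg·h_top.
P_top = 99790 − ½·1260·9.71² − 1260·9.8·1.60 = 20600 Pa.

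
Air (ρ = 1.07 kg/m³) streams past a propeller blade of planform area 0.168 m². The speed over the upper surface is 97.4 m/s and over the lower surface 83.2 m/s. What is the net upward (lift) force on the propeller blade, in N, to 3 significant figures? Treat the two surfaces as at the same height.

230 N

With equal heights on the two surfaces, Bernoulli gives P_lower − P_upper = ½ρ(v_upper² − v_lower²).
ΔP = ½·1.07·(97.4² − 83.2²) = 1370 Pa.
Lift = ΔP · A = 1370 × 0.168 = 230 N.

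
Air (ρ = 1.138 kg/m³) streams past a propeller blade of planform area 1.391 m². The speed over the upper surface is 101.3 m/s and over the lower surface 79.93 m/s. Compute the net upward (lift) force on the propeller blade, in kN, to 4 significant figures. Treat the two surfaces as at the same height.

With equal heights on the two surfaces, Bernoulli gives P_lower − P_upper = ½ρ(v_upper² − v_lower²).
ΔP = ½·1.138·(101.3² − 79.93²) = 2204 Pa.
Lift = ΔP · A = 2204 × 1.391 = 3065 N.

F ≈ 3.065 kN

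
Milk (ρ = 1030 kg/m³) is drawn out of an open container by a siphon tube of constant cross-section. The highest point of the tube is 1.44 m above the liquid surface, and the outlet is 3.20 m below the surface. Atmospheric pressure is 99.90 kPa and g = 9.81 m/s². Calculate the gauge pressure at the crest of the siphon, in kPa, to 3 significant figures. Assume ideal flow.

From the surface to the outlet (both open to atmosphere, surface at rest): v = √(2g·h_out) = √(2·9.81·3.20) = 7.92 m/s.
Continuity keeps v the same throughout the tube; from surface to crest, P_atm + 0 = P_top + ½ρv² + ρg·h_top.
P_top = 99900 − ½·1030·7.92² − 1030·9.81·1.44 = 53000 Pa. So P_gauge = P_top − P_atm = -46900 Pa.

P_gauge ≈ -46.9 kPa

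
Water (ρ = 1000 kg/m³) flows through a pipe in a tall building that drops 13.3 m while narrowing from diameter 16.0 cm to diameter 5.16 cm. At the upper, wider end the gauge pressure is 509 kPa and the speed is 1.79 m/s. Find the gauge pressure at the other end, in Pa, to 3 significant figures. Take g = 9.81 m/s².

493000 Pa

The volume flow rate is constant, so v₂ = (A₁/A₂)v₁ = (201/20.9)·1.79 = 17.2 m/s.
Energy conservation along the streamline gives P₂ = P₁ − ½ρ(v₂² − v₁²) − ρg(h₂ − h₁).
P₂ = 509000 + ½·1000·(1.79² − 17.2²) − 1000·9.81·(−13.3) = 509000 + (-146000) − (-130000) = 493000 Pa.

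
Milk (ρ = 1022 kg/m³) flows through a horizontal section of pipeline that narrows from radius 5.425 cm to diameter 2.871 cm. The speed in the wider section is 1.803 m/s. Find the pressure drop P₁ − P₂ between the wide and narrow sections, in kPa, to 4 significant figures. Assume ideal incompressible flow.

ΔP = 337.2 kPa

Mass conservation (A₁v₁ = A₂v₂) gives v₂ = 1.803 × 92.46/6.474 = 25.75 m/s.
The pipe is horizontal, so Bernoulli reduces to P₁ + ½ρv₁² = P₂ + ½ρv₂².
P₁ − P₂ = ½·1022·(25.75² − 1.803²) = ½·1022·659.8 = 337200 Pa.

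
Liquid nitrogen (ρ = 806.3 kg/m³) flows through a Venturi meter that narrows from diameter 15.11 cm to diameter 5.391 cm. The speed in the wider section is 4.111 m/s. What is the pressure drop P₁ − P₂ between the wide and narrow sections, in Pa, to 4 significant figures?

By continuity, v₂ = v₁·A₁/A₂ = 4.111·(179.3/22.83) = 32.30 m/s.
Along the horizontal streamline, P + ½ρv² is constant.
P₁ − P₂ = ½·806.3·(32.30² − 4.111²) = ½·806.3·1026 = 413700 Pa.

ΔP ≈ 413700 Pa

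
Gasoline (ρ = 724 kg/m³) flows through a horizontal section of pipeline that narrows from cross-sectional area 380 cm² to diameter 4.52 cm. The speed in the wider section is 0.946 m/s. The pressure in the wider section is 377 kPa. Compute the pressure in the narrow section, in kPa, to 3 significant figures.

By continuity, v₂ = v₁·A₁/A₂ = 0.946·(380/16.0) = 22.4 m/s.
With no height change, Bernoulli's equation is P₁ + ½ρv₁² = P₂ + ½ρv₂².
P₂ = P₁ − ½ρ(v₂² − v₁²) = 377000 − ½·724·(22.4² − 0.946²) = 377000 − 181000 = 196000 Pa.

196 kPa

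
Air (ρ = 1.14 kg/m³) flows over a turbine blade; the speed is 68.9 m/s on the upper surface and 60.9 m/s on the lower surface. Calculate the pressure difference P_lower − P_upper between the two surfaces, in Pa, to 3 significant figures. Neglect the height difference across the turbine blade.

592 Pa

Bernoulli (same height): P_lower − P_upper = ½ρ(v_upper² − v_lower²).
ΔP = ½·1.14·(68.9² − 60.9²) = 592 Pa.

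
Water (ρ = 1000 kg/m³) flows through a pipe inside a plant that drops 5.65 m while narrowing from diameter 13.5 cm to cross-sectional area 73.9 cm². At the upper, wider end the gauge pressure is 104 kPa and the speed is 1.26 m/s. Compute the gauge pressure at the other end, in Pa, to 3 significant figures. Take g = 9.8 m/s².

P₂ = 157000 Pa

The volume flow rate is constant, so v₂ = (A₁/A₂)v₁ = (143/73.9)·1.26 = 2.44 m/s.
Bernoulli: P₁ + ½ρv₁² + ρg h₁ = P₂ + ½ρv₂² + ρg h₂, so P₂ = P₁ + ½ρ(v₁² − v₂²) − ρg(h₂ − h₁).
P₂ = 104000 + ½·1000·(1.26² − 2.44²) − 1000·9.8·(−5.65) = 104000 + (-2180) − (-55400) = 157000 Pa.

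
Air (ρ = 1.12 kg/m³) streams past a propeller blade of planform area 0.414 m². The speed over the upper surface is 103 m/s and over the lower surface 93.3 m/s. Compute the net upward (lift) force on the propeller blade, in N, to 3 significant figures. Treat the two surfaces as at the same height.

441 N

With equal heights on the two surfaces, Bernoulli gives P_lower − P_upper = ½ρ(v_upper² − v_lower²).
ΔP = ½·1.12·(103² − 93.3²) = 1070 Pa.
Lift = ΔP · A = 1070 × 0.414 = 441 N.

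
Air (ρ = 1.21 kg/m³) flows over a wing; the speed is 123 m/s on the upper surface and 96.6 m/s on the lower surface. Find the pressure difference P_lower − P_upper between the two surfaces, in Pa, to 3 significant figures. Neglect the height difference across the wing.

With negligible Δh, P + ½ρv² is constant, so P_low − P_up = ½ρ(v_up² − v_low²).
ΔP = ½·1.21·(123² − 96.6²) = 3510 Pa.

ΔP ≈ 3510 Pa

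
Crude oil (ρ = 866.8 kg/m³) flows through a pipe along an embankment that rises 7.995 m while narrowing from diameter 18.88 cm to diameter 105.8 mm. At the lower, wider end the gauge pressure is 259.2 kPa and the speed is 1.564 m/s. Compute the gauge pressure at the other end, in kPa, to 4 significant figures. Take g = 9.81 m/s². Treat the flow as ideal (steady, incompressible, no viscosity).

P₂ ≈ 181.5 kPa

Mass conservation (A₁v₁ = A₂v₂) gives v₂ = 1.564 × 280.0/87.91 = 4.980 m/s.
Energy conservation along the streamline gives P₂ = P₁ − ½ρ(v₂² − v₁²) − ρg(h₂ − h₁).
P₂ = 259200 + ½·866.8·(1.564² − 4.980²) − 866.8·9.81·(+7.995) = 259200 + (-9690) − (67980) = 181500 Pa.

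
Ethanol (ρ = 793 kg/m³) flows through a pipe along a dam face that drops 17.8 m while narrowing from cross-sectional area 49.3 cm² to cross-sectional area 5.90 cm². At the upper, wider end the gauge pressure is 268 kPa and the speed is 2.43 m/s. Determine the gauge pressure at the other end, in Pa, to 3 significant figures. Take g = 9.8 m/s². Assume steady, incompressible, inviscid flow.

P₂ ≈ 245000 Pa

By continuity, v₂ = v₁·A₁/A₂ = 2.43·(49.3/5.90) = 20.3 m/s.
Applying Bernoulli between the two ends and solving for P₂: P₂ = P₁ + ½ρ(v₁² − v₂²) − ρgΔh.
P₂ = 268000 + ½·793·(2.43² − 20.3²) − 793·9.8·(−17.8) = 268000 + (-161000) − (-138000) = 245000 Pa.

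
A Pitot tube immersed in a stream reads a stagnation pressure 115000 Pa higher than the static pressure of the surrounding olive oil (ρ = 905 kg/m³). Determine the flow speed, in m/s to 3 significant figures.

Bernoulli between the free stream and the stagnation point: ½ρv² = P_stag − P_static.
v = √(2ΔP/ρ) = √(2·115000/905) = 15.9 m/s.

v ≈ 15.9 m/s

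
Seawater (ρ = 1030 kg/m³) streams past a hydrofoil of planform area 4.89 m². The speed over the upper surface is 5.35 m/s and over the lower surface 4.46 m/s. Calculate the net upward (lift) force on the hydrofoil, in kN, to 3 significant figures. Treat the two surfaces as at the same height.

The faster flow above has the lower pressure; Bernoulli (same height) gives ΔP = ½ρ(v_up² − v_low²).
ΔP = ½·1030·(5.35² − 4.46²) = 4500 Pa.
Lift = ΔP · A = 4500 × 4.89 = 22000 N.

F ≈ 22.0 kN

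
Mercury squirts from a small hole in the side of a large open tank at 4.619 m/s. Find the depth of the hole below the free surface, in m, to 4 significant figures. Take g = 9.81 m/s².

Inverting v = √(2gh) gives h = v² / 2g.
h = 4.619²/(2·9.81) = 21.34/19.62 = 1.087 m.

1.087 m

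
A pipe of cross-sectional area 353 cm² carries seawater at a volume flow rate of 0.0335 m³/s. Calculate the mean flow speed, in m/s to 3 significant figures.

v ≈ 0.949 m/s

Q = 0.0335 m³/s = 0.0335 m³/s.
v = Q/A = 0.0335 / 0.0353 = 0.949 m/s.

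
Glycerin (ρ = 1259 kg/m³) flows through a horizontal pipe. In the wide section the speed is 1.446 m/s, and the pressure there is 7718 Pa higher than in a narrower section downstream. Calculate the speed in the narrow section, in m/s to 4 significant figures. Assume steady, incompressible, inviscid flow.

Horizontal Bernoulli: P₁ + ½ρv₁² = P₂ + ½ρv₂², so v₂² = v₁² + 2(P₁ − P₂)/ρ.
v₂ = √(1.446² + 2·7718/1259) = √(2.091 + 12.26) = 3.788 m/s.

v₂ ≈ 3.788 m/s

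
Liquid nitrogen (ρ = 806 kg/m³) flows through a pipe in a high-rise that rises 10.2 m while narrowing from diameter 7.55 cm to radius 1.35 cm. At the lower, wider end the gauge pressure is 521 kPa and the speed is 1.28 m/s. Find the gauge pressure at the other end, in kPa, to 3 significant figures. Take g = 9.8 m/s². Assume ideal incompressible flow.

401 kPa

By continuity, v₂ = v₁·A₁/A₂ = 1.28·(44.8/5.73) = 10.0 m/s.
Applying Bernoulli between the two ends and solving for P₂: P₂ = P₁ + ½ρ(v₁² − v₂²) − ρgΔh.
P₂ = 521000 + ½·806·(1.28² − 10.0²) − 806·9.8·(+10.2) = 521000 + (-39700) − (80600) = 401000 Pa.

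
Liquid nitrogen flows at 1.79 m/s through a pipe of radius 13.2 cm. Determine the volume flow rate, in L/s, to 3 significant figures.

Q = A·v = 0.0547 m² × 1.79 m/s = 0.0980 m³/s.
Converting: 0.0980 m³/s × 1000 = 98.0 L/s.

Q = 98.0 L/s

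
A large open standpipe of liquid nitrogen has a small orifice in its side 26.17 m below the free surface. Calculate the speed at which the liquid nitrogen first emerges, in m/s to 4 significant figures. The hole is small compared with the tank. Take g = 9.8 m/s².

Bernoulli from surface to hole (P equal, v_surface ≈ 0): v = √(2gh) = √(2×9.8×26.17) = 22.65 m/s.

v ≈ 22.65 m/s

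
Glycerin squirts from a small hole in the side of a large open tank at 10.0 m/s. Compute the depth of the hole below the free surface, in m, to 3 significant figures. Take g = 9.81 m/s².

h = 5.10 m

Torricelli: v = √(2gh), so h = v²/(2g).
h = 10.0²/(2·9.81) = 100/19.62 = 5.10 m.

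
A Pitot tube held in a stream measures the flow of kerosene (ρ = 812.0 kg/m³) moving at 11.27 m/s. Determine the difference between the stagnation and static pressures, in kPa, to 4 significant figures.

ΔP = 51.57 kPa

At the stagnation point the flow is brought to rest, so Bernoulli gives P_stag − P_static = ½ρv².
ΔP = ½·812.0·11.27² = 51570 Pa.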